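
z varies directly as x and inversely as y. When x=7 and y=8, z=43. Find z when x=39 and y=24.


z = k·x/y
Solve for k using the known point: k = z·y/x = 43×8/7 = 344/7 ≈ 49.1429
Now evaluate at x=39, y=24:
z = k × 39 / 24 = (344 × 39) / (7 × 24) = 13416/168
≈ 79.8571

79.8571


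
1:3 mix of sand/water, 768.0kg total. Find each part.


Total parts = 1 + 3 = 4
sand: 768.0 × 1/4 = 192.0kg
water: 768.0 × 3/4 = 576.0kg
= 192.0kg and 576.0kg

192.0kg and 576.0kg


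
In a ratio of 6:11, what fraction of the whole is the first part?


Total parts = 6 + 11 = 17
First part: 6/17 = 6/17
= 6/17

6/17


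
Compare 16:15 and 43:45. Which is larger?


16/15 = 1.0667
43/45 = 0.9556
1.0667 > 0.9556, so 16:15 is greater
= 16:15

16:15


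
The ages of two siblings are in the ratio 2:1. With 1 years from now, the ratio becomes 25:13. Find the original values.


Let A = 2k, B = 1k.
(2k + 1) / (1k + 1) = 25/13
Cross-multiply: 13(2k + 1) = 25(1k + 1)
26k + 13 = 25k + 25
26k - 25k = 25 - 13
1k = 12
k = 12/1 = 12
A = 2×12 = 24, B = 1×12 = 12
= A = 24, B = 12

A = 24, B = 12


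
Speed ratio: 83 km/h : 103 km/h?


Ratio = 83:103
GCD = 1
Simplified = 83:103
Time ratio (same distance) = 103:83
Speed ratio = 83:103

83:103


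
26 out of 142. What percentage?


Percentage = (part / whole) × 100
= (26 / 142) × 100
≈ 18.31%

18.31%


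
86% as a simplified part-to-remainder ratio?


86% means 86 parts out of 100; remainder = 14
Part : remainder = 86:14
GCD = 2
= 43:7

43:7


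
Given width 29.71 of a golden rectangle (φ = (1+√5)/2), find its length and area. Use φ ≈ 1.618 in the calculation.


φ = (1 + √5) / 2 ≈ 1.618
Length = width × φ = 29.71 × 1.618 = 48.07078
≈ 48.07
Area = width × length = 29.71 × 48.07078 = 1428.1828738 ≈ 1428.18
= Length: 48.07, Area: 1428.18

Length: 48.07, Area: 1428.18


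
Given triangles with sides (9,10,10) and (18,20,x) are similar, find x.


Scale factor = 18/9 = 2
Missing side = 10 × 2
= 20.0

20.0


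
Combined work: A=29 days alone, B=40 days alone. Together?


Rate of A = 1/29 per day
Rate of B = 1/40 per day
Combined rate = 1/29 + 1/40 = 69/1160 ≈ 0.0595 per day
Days = 1 / combined rate = 1160/69
≈ 16.81 days

16.81 days


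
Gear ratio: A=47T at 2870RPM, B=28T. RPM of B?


Gear ratio = 47:28 = 47:28
RPM_B = RPM_A × (teeth_A / teeth_B)
= 2870 × (47/28)
= 4817.5 RPM

4817.5 RPM


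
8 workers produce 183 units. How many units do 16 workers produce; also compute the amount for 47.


Direct proportion: y/x = constant
k = 183/8 = 22.8750
y at x=16: k × 16 = 183 × 16 / 8 = 2928/8 = 366.00
y at x=47: k × 47 = 183 × 47 / 8 = 8601/8 ≈ 1075.13
= 366.00 and 1075.13

366.00 and 1075.13


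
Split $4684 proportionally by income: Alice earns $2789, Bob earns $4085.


Total income = 2789 + 4085 = $6874
Alice: $4684 × 2789/6874 = $1900.45
Bob: $4684 × 4085/6874 = $2783.55
= Alice: $1900.45, Bob: $2783.55

Alice: $1900.45, Bob: $2783.55


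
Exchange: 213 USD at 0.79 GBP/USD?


Amount × rate = 213 × 0.79
= 168.27 GBP

168.27 GBP


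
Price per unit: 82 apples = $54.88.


Unit rate = total / quantity
= 54.88 / 82
= $0.67 per unit

$0.67 per unit


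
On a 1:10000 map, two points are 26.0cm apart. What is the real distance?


Real distance = map distance × scale
= 26.0cm × 10000
= 260000 cm = 2600.0 m
= 2.600 km

2.600 km


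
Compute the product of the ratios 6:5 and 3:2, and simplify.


Compound ratio = (6×3) : (5×2)
= 18:10
GCD = 2
= 9:5

9:5


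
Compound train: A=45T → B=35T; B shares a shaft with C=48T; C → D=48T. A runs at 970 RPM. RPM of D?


Stage 1: RPM_B = RPM_A × t_A/t_B = 970 × 45/35 = 43650/35 ≈ 1247.14
B and C share a shaft → RPM_C = RPM_B
Stage 2: RPM_D = RPM_C × t_C/t_D = RPM_A × (t_A×t_C)/(t_B×t_D)
Overall ratio = (45×48)/(35×48) = 2160/1680
RPM_D = 970 × 2160/1680 = 2095200/1680
≈ 1247.14 RPM

1247.14 RPM


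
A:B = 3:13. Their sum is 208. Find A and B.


Let A = 3k, B = 13k.
3k + 13k = 208
16k = 208 → k = 208/16 = 13
A = 3×13 = 39, B = 13×13 = 169
= A = 39, B = 169

A = 39, B = 169


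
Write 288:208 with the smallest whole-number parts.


GCD(288, 208) = 16
288/16 : 208/16
= 18:13

18:13


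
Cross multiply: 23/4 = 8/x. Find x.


Cross multiply: 23 × x = 4 × 8
23x = 32
x = 32 / 23
= 1.39

1.39


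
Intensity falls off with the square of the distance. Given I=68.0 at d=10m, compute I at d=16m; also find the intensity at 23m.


I₁d₁² = I₂d₂²
I at 16m = 68.0 × (10/16)² = 68.0 × 100/256 = 6800/256 = 26.5625
I at 23m = 68.0 × (10/23)² = 68.0 × 100/529 = 6800/529 ≈ 12.8544
= 26.5625 and 12.8544

26.5625 and 12.8544


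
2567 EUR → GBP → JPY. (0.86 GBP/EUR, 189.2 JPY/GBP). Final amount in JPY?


Step 1: 2567 EUR × 0.86 = 2207.62 GBP
Step 2: 2207.62 GBP × 189.2 = 417681.70 JPY
Implied rate EUR→JPY = 0.86 × 189.2 = 162.7120
= 417681.70 JPY

417681.70 JPY


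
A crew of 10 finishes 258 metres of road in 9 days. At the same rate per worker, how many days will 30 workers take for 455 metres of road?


Days ∝ work / workers, so d₂ = d₁ × (m₁/m₂) × (w₂/w₁)
Workers factor (inverse): 10/30 ≈ 0.3333
Work factor (direct): 455/258 ≈ 1.7636
d₂ = 9 × 10/30 × 455/258 = (9 × 10 × 455) / (30 × 258) = 40950/7740
≈ 5.29 days

5.29 days


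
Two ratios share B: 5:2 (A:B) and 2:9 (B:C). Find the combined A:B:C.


Match B: multiply A:B by 2 → 10:4
Multiply B:C by 2 → 4:18
Combined: 10:4:18
GCD = 2
= 5:2:9

5:2:9


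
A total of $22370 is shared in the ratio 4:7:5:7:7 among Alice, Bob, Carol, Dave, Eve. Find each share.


Total parts = 4 + 7 + 5 + 7 + 7 = 30
Alice: 22370 × 4/30 = 2982.67
Bob: 22370 × 7/30 = 5219.67
Carol: 22370 × 5/30 = 3728.33
Dave: 22370 × 7/30 = 5219.67
Eve: 22370 × 7/30 = 5219.67
= Alice: $2982.67, Bob: $5219.67, Carol: $3728.33, Dave: $5219.67, Eve: $5219.67

Alice: $2982.67, Bob: $5219.67, Carol: $3728.33, Dave: $5219.67, Eve: $5219.67


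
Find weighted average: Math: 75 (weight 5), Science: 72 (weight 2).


Numerator = 75×5 + 72×2
= 375 + 144
= 519
Total weight = 7
Weighted avg = 519/7
= 74.14

74.14


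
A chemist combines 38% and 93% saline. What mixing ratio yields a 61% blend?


Let x parts of 38% mix with y parts of 93%.
38x + 93y = 61(x + y)
38x + 93y = 61x + 61y
x(38 - 61) = y(61 - 93)
x/y = (93 - 61)/(61 - 38) = 32/23
Simplify: 32:23
= 32:23

32:23


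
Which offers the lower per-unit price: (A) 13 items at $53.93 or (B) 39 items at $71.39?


Deal A: $53.93/13 = $4.1485/unit
Deal B: $71.39/39 = $1.8305/unit
B is cheaper per unit
= Deal B

Deal B


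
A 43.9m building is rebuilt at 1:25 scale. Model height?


Model size = real / scale
= 43.9 / 25
= 1.7560 m

1.7560 m


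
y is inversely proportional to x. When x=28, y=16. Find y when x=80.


Inverse proportion: x × y = constant
k = 28 × 16 = 448
y₂ = k / 80 = 448 / 80
= 5.60

5.60


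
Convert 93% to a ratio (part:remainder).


93% means 93 parts out of 100; remainder = 7
Part : remainder = 93:7
GCD = 1
= 93:7

93:7


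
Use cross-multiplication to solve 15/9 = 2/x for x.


Cross multiply: 15 × x = 9 × 2
15x = 18
x = 18 / 15
= 1.20

1.20


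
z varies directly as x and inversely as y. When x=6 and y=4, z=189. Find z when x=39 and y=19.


z = k·x/y
Solve for k using the known point: k = z·y/x = 189×4/6 = 756/6 = 126.0000
Now evaluate at x=39, y=19:
z = k × 39 / 19 = (756 × 39) / (6 × 19) = 29484/114
≈ 258.6316

258.6316


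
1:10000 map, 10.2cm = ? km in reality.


Real distance = map distance × scale
= 10.2cm × 10000
= 102000 cm = 1020.0 m
= 1.020 km

1.020 km


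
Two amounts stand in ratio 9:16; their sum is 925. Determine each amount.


Let A = 9k, B = 16k.
9k + 16k = 925
25k = 925 → k = 925/25 = 37
A = 9×37 = 333, B = 16×37 = 592
= A = 333, B = 592

A = 333, B = 592


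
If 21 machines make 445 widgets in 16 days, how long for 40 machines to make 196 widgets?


Days ∝ work / workers, so d₂ = d₁ × (m₁/m₂) × (w₂/w₁)
Workers factor (inverse): 21/40 = 0.5250
Work factor (direct): 196/445 ≈ 0.4404
d₂ = 16 × 21/40 × 196/445 = (16 × 21 × 196) / (40 × 445) = 65856/17800
≈ 3.70 days

3.70 days


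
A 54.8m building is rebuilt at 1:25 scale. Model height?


Model size = real / scale
= 54.8 / 25
= 2.1920 m

2.1920 m


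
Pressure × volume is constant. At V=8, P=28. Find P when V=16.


Inverse proportion: x × y = constant
k = 8 × 28 = 224
y₂ = k / 16 = 224 / 16
= 14.00

14.00


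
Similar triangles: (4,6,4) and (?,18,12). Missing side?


Scale factor = 18/6 = 3
Missing side = 4 × 3
= 12.0

12.0


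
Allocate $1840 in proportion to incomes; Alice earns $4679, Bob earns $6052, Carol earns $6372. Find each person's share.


Total income = 4679 + 6052 + 6372 = $17103
Alice: $1840 × 4679/17103 = $503.38
Bob: $1840 × 6052/17103 = $651.10
Carol: $1840 × 6372/17103 = $685.52
= Alice: $503.38, Bob: $651.10, Carol: $685.52

Alice: $503.38, Bob: $651.10, Carol: $685.52


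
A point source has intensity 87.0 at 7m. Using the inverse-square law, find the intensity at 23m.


I₁d₁² = I₂d₂²
I₂ = I₁ × (d₁/d₂)²
= 87.0 × (7/23)²
= 87.0 × 49/529
= 4263/529
≈ 8.0586

8.0586


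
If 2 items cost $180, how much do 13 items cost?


Direct proportion: y/x = constant
k = 180/2 = 90.0000
y₂ = k × 13 = 180 × 13 / 2 = 2340/2
= 1170.00

1170.00


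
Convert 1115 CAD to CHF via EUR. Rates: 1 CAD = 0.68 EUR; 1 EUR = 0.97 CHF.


Step 1: 1115 CAD × 0.68 = 758.20 EUR
Step 2: 758.20 EUR × 0.97 = 735.45 CHF
Implied rate CAD→CHF = 0.68 × 0.97 = 0.6596
= 735.45 CHF

735.45 CHF


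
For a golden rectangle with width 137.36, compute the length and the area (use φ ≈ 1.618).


φ = (1 + √5) / 2 ≈ 1.618
Length = width × φ = 137.36 × 1.618 = 222.24848
≈ 222.25
Area = width × length = 137.36 × 222.24848 = 30528.0512128 ≈ 30528.05
= Length: 222.25, Area: 30528.05

Length: 222.25, Area: 30528.05


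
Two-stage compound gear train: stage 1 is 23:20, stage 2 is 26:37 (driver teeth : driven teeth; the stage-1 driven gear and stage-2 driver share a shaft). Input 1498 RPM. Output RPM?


Stage 1: RPM_B = RPM_A × t_A/t_B = 1498 × 23/20 = 34454/20 = 1722.70
B and C share a shaft → RPM_C = RPM_B
Stage 2: RPM_D = RPM_C × t_C/t_D = RPM_A × (t_A×t_C)/(t_B×t_D)
Overall ratio = (23×26)/(20×37) = 598/740
RPM_D = 1498 × 598/740 = 895804/740
≈ 1210.55 RPM

1210.55 RPM


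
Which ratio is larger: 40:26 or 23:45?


40/26 = 1.5385
23/45 = 0.5111
1.5385 > 0.5111, so 40:26 is greater
= 40:26

40:26


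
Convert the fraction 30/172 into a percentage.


Percentage = (part / whole) × 100
= (30 / 172) × 100
≈ 17.44%

17.44%


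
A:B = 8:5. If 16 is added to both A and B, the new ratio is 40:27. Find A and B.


Let A = 8k, B = 5k.
(8k + 16) / (5k + 16) = 40/27
Cross-multiply: 27(8k + 16) = 40(5k + 16)
216k + 432 = 200k + 640
216k - 200k = 640 - 432
16k = 208
k = 208/16 = 13
A = 8×13 = 104, B = 5×13 = 65
= A = 104, B = 65

A = 104, B = 65


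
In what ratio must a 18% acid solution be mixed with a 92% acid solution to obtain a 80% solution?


Let x parts of 18% mix with y parts of 92%.
18x + 92y = 80(x + y)
18x + 92y = 80x + 80y
x(18 - 80) = y(80 - 92)
x/y = (92 - 80)/(80 - 18) = 12/62
Simplify: 6:31
= 6:31

6:31


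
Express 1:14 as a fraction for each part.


Total parts = 1 + 14 = 15
First part: 1/15 = 1/15
Second part: 14/15 = 14/15
= 1/15 and 14/15

1/15 and 14/15


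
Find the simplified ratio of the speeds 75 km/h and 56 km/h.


Ratio = 75:56
GCD = 1
Simplified = 75:56
Time ratio (same distance) = 56:75
Speed ratio = 75:56

75:56


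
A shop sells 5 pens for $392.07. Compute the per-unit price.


Unit rate = total / quantity
= 392.07 / 5
= $78.41 per unit

$78.41 per unit


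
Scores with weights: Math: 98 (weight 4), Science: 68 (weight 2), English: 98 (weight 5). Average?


Numerator = 98×4 + 68×2 + 98×5
= 392 + 136 + 490
= 1018
Total weight = 11
Weighted avg = 1018/11
= 92.55

92.55


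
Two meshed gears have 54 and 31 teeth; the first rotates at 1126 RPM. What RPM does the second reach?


Gear ratio = 54:31 = 54:31
RPM_B = RPM_A × (teeth_A / teeth_B)
= 1126 × (54/31)
= 1961.4 RPM

1961.4 RPM


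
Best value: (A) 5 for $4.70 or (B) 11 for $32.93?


Deal A: $4.70/5 = $0.9400/unit
Deal B: $32.93/11 = $2.9936/unit
A is cheaper per unit
= Deal A

Deal A


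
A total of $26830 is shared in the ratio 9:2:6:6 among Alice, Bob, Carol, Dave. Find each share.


Total parts = 9 + 2 + 6 + 6 = 23
Alice: 26830 × 9/23 = 10498.70
Bob: 26830 × 2/23 = 2333.04
Carol: 26830 × 6/23 = 6999.13
Dave: 26830 × 6/23 = 6999.13
= Alice: $10498.70, Bob: $2333.04, Carol: $6999.13, Dave: $6999.13

Alice: $10498.70, Bob: $2333.04, Carol: $6999.13, Dave: $6999.13


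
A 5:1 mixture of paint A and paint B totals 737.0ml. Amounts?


Total parts = 5 + 1 = 6
paint A: 737.0 × 5/6 = 614.2ml
paint B: 737.0 × 1/6 = 122.8ml
= 614.2ml and 122.8ml

614.2ml and 122.8ml


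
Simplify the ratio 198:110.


GCD(198, 110) = 22
198/22 : 110/22
= 9:5

9:5


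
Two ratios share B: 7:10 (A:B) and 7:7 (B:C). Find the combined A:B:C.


Match B: multiply A:B by 7 → 49:70
Multiply B:C by 10 → 70:70
Combined: 49:70:70
GCD = 7
= 7:10:10

7:10:10


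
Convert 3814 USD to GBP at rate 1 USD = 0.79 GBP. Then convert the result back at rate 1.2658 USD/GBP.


Amount × rate = 3814 × 0.79 = 3013.06 GBP
Round-trip: 3013.06 × 1.2658 = 3813.93 USD
= 3013.06 GBP, then 3813.93 USD

3013.06 GBP, then 3813.93 USD


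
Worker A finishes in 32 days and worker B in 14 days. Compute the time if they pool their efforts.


Rate of A = 1/32 per day
Rate of B = 1/14 per day
Combined rate = 1/32 + 1/14 = 46/448 ≈ 0.1027 per day
Days = 1 / combined rate = 448/46
≈ 9.74 days

9.74 days


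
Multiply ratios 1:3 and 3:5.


Compound ratio = (1×3) : (3×5)
= 3:15
GCD = 3
= 1:5

1:5


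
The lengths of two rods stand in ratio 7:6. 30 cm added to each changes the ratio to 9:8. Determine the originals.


Let A = 7k, B = 6k.
(7k + 30) / (6k + 30) = 9/8
Cross-multiply: 8(7k + 30) = 9(6k + 30)
56k + 240 = 54k + 270
56k - 54k = 270 - 240
2k = 30
k = 30/2 = 15
A = 7×15 = 105, B = 6×15 = 90
= A = 105, B = 90

A = 105, B = 90


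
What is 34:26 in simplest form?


GCD(34, 26) = 2
34/2 : 26/2
= 17:13

17:13


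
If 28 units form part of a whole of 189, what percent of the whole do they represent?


Percentage = (part / whole) × 100
= (28 / 189) × 100
≈ 14.81%

14.81%


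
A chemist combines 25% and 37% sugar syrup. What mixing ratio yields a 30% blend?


Let x parts of 25% mix with y parts of 37%.
25x + 37y = 30(x + y)
25x + 37y = 30x + 30y
x(25 - 30) = y(30 - 37)
x/y = (37 - 30)/(30 - 25) = 7/5
Simplify: 7:5
= 7:5

7:5


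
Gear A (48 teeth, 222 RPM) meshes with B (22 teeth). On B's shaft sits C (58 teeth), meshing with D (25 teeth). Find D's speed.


Stage 1: RPM_B = RPM_A × t_A/t_B = 222 × 48/22 = 10656/22 ≈ 484.36
B and C share a shaft → RPM_C = RPM_B
Stage 2: RPM_D = RPM_C × t_C/t_D = RPM_A × (t_A×t_C)/(t_B×t_D)
Overall ratio = (48×58)/(22×25) = 2784/550
RPM_D = 222 × 2784/550 = 618048/550
≈ 1123.72 RPM

1123.72 RPM


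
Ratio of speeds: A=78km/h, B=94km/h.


Ratio = 78:94
GCD = 2
Simplified = 39:47
Time ratio (same distance) = 47:39
Speed ratio = 39:47

39:47


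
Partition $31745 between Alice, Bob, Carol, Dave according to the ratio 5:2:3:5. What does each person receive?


Total parts = 5 + 2 + 3 + 5 = 15
Alice: 31745 × 5/15 = 10581.67
Bob: 31745 × 2/15 = 4232.67
Carol: 31745 × 3/15 = 6349.00
Dave: 31745 × 5/15 = 10581.67
= Alice: $10581.67, Bob: $4232.67, Carol: $6349.00, Dave: $10581.67

Alice: $10581.67, Bob: $4232.67, Carol: $6349.00, Dave: $10581.67


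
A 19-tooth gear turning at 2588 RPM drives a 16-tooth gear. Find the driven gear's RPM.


Gear ratio = 19:16 = 19:16
RPM_B = RPM_A × (teeth_A / teeth_B)
= 2588 × (19/16)
= 3073.3 RPM

3073.3 RPM


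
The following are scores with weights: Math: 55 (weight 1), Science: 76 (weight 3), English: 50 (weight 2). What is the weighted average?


Numerator = 55×1 + 76×3 + 50×2
= 55 + 228 + 100
= 383
Total weight = 6
Weighted avg = 383/6
= 63.83

63.83


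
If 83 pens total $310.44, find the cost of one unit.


Unit rate = total / quantity
= 310.44 / 83
= $3.74 per unit

$3.74 per unit


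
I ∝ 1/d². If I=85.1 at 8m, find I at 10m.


I₁d₁² = I₂d₂²
I₂ = I₁ × (d₁/d₂)²
= 85.1 × (8/10)²
= 85.1 × 64/100
= 5446.4/100
= 54.4640

54.4640


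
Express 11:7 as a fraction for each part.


Total parts = 11 + 7 = 18
First part: 11/18 = 11/18
Second part: 7/18 = 7/18
= 11/18 and 7/18

11/18 and 7/18


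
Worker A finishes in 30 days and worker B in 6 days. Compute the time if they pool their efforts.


Rate of A = 1/30 per day
Rate of B = 1/6 per day
Combined rate = 1/30 + 1/6 = 36/180 = 0.2000 per day
Days = 1 / combined rate = 180/36
= 5.00 days

5.00 days


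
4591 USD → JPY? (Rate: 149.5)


Amount × rate = 4591 × 149.5
= 686354.50 JPY

686354.50 JPY


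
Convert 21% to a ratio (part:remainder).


21% means 21 parts out of 100; remainder = 79
Part : remainder = 21:79
GCD = 1
= 21:79

21:79


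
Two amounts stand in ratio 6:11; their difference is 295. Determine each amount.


Let A = 6k, B = 11k.
11k - 6k = 295
5k = 295 → k = 295/5 = 59
A = 6×59 = 354, B = 11×59 = 649
= A = 354, B = 649

A = 354, B = 649


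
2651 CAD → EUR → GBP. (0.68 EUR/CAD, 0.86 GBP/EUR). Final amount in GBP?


Step 1: 2651 CAD × 0.68 = 1802.68 EUR
Step 2: 1802.68 EUR × 0.86 = 1550.30 GBP
Implied rate CAD→GBP = 0.68 × 0.86 = 0.5848
= 1550.30 GBP

1550.30 GBP


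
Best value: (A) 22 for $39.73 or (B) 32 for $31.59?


Deal A: $39.73/22 = $1.8059/unit
Deal B: $31.59/32 = $0.9872/unit
B is cheaper per unit
= Deal B

Deal B


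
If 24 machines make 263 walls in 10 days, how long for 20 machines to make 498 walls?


Days ∝ work / workers, so d₂ = d₁ × (m₁/m₂) × (w₂/w₁)
Workers factor (inverse): 24/20 = 1.2000
Work factor (direct): 498/263 ≈ 1.8935
d₂ = 10 × 24/20 × 498/263 = (10 × 24 × 498) / (20 × 263) = 119520/5260
≈ 22.72 days

22.72 days


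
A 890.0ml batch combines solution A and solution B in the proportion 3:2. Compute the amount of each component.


Total parts = 3 + 2 = 5
solution A: 890.0 × 3/5 = 534.0ml
solution B: 890.0 × 2/5 = 356.0ml
= 534.0ml and 356.0ml

534.0ml and 356.0ml


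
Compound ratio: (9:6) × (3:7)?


Compound ratio = (9×3) : (6×7)
= 27:42
GCD = 3
= 9:14

9:14


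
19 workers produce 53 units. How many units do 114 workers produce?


Direct proportion: y/x = constant
k = 53/19 ≈ 2.7895
y₂ = k × 114 = 53 × 114 / 19 = 6042/19
= 318.00

318.00


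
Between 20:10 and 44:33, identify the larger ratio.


20/10 = 2.0000
44/33 = 1.3333
2.0000 > 1.3333, so 20:10 is greater
= 20:10

20:10


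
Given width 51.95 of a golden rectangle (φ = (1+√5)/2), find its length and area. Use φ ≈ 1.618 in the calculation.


φ = (1 + √5) / 2 ≈ 1.618
Length = width × φ = 51.95 × 1.618 = 84.0551
≈ 84.06
Area = width × length = 51.95 × 84.0551 = 4366.662445 ≈ 4366.66
= Length: 84.06, Area: 4366.66

Length: 84.06, Area: 4366.66


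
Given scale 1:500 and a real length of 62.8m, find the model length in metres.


Model size = real / scale
= 62.8 / 500
= 0.1256 m

0.1256 m


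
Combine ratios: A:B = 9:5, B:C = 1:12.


Match B: multiply A:B by 1 → 9:5
Multiply B:C by 5 → 5:60
Combined: 9:5:60
GCD = 1
= 9:5:60

9:5:60


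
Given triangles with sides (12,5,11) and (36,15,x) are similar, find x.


Scale factor = 36/12 = 3
Missing side = 11 × 3
= 33.0

33.0


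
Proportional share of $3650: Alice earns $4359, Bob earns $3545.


Total income = 4359 + 3545 = $7904
Alice: $3650 × 4359/7904 = $2012.95
Bob: $3650 × 3545/7904 = $1637.05
= Alice: $2012.95, Bob: $1637.05

Alice: $2012.95, Bob: $1637.05


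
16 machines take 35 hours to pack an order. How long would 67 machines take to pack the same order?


Inverse proportion: x × y = constant
k = 16 × 35 = 560
y₂ = k / 67 = 560 / 67
= 8.36

8.36


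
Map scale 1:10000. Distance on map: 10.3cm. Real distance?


Real distance = map distance × scale
= 10.3cm × 10000
= 103000 cm = 1030.0 m
= 1.030 km

1.030 km


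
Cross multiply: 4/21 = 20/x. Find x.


Cross multiply: 4 × x = 21 × 20
4x = 420
x = 420 / 4
= 105.00

105.00


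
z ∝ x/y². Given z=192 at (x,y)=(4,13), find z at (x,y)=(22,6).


z = k·x/y²
Solve for k using the known point: k = z·y²/x = 192×169/4 = 32448/4 = 8112.0000
Now evaluate at x=22, y=6:
z = k × 22 / 36 = (32448 × 22) / (4 × 36) = 713856/144
≈ 4957.3333

4957.3333


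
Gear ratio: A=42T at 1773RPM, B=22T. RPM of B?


Gear ratio = 42:22 = 21:11
RPM_B = RPM_A × (teeth_A / teeth_B)
= 1773 × (42/22)
= 3384.8 RPM

3384.8 RPM


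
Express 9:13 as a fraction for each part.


Total parts = 9 + 13 = 22
First part: 9/22 = 9/22
Second part: 13/22 = 13/22
= 9/22 and 13/22

9/22 and 13/22


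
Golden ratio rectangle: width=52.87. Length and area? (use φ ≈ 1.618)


φ = (1 + √5) / 2 ≈ 1.618
Length = width × φ = 52.87 × 1.618 = 85.54366
≈ 85.54
Area = width × length = 52.87 × 85.54366 = 4522.6933042 ≈ 4522.69
= Length: 85.54, Area: 4522.69

Length: 85.54, Area: 4522.69


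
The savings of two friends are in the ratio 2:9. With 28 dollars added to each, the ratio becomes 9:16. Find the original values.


Let A = 2k, B = 9k.
(2k + 28) / (9k + 28) = 9/16
Cross-multiply: 16(2k + 28) = 9(9k + 28)
32k + 448 = 81k + 252
32k - 81k = 252 - 448
-49k = -196
k = -196/-49 = 4
A = 2×4 = 8, B = 9×4 = 36
= A = 8, B = 36

A = 8, B = 36


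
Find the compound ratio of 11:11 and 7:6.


Compound ratio = (11×7) : (11×6)
= 77:66
GCD = 11
= 7:6

7:6


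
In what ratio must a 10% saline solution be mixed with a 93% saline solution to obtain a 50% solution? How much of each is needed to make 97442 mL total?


Let x parts of 10% mix with y parts of 93%.
10x + 93y = 50(x + y)
10x + 93y = 50x + 50y
x(10 - 50) = y(50 - 93)
x/y = (93 - 50)/(50 - 10) = 43/40
Simplify: 43:40
Total parts = 83; one part = 97442/83 = 1174.00 mL
10% solution: 43×1174.00 = 50482.00 mL
93% solution: 40×1174.00 = 46960.00 mL
= ratio 43:40; 50482.00 mL and 46960.00 mL

ratio 43:40; 50482.00 mL and 46960.00 mL


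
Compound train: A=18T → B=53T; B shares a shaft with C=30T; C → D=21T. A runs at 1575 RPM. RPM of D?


Stage 1: RPM_B = RPM_A × t_A/t_B = 1575 × 18/53 = 28350/53 ≈ 534.91
B and C share a shaft → RPM_C = RPM_B
Stage 2: RPM_D = RPM_C × t_C/t_D = RPM_A × (t_A×t_C)/(t_B×t_D)
Overall ratio = (18×30)/(53×21) = 540/1113
RPM_D = 1575 × 540/1113 = 850500/1113
≈ 764.15 RPM

764.15 RPM


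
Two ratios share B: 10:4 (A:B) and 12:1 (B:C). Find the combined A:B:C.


Match B: multiply A:B by 12 → 120:48
Multiply B:C by 4 → 48:4
Combined: 120:48:4
GCD = 4
= 30:12:1

30:12:1


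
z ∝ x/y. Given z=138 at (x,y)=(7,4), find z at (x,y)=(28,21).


z = k·x/y
Solve for k using the known point: k = z·y/x = 138×4/7 = 552/7 ≈ 78.8571
Now evaluate at x=28, y=21:
z = k × 28 / 21 = (552 × 28) / (7 × 21) = 15456/147
≈ 105.1429

105.1429


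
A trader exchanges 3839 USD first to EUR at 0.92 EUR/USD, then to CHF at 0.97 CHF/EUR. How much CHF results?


Step 1: 3839 USD × 0.92 = 3531.88 EUR
Step 2: 3531.88 EUR × 0.97 = 3425.92 CHF
Implied rate USD→CHF = 0.92 × 0.97 = 0.8924
= 3425.92 CHF

3425.92 CHF


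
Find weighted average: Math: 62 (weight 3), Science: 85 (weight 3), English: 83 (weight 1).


Numerator = 62×3 + 85×3 + 83×1
= 186 + 255 + 83
= 524
Total weight = 7
Weighted avg = 524/7
= 74.86

74.86


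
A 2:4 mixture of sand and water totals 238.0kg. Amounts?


Total parts = 2 + 4 = 6
sand: 238.0 × 2/6 = 79.3kg
water: 238.0 × 4/6 = 158.7kg
= 79.3kg and 158.7kg

79.3kg and 158.7kg


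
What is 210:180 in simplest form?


GCD(210, 180) = 30
210/30 : 180/30
= 7:6

7:6


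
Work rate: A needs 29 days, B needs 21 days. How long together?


Rate of A = 1/29 per day
Rate of B = 1/21 per day
Combined rate = 1/29 + 1/21 = 50/609 ≈ 0.0821 per day
Days = 1 / combined rate = 609/50
= 12.18 days

12.18 days


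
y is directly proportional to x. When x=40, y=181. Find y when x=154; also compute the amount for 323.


Direct proportion: y/x = constant
k = 181/40 = 4.5250
y at x=154: k × 154 = 181 × 154 / 40 = 27874/40 = 696.85
y at x=323: k × 323 = 181 × 323 / 40 = 58463/40 ≈ 1461.58
= 696.85 and 1461.58

696.85 and 1461.58


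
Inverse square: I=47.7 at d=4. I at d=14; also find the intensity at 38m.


I₁d₁² = I₂d₂²
I at 14m = 47.7 × (4/14)² = 47.7 × 16/196 = 763.2/196 ≈ 3.8939
I at 38m = 47.7 × (4/38)² = 47.7 × 16/1444 = 763.2/1444 ≈ 0.5285
= 3.8939 and 0.5285

3.8939 and 0.5285


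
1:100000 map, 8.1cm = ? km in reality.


Real distance = map distance × scale
= 8.1cm × 100000
= 810000 cm = 8100.0 m
= 8.100 km

8.100 km


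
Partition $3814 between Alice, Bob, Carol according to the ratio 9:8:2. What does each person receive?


Total parts = 9 + 8 + 2 = 19
Alice: 3814 × 9/19 = 1806.63
Bob: 3814 × 8/19 = 1605.89
Carol: 3814 × 2/19 = 401.47
= Alice: $1806.63, Bob: $1605.89, Carol: $401.47

Alice: $1806.63, Bob: $1605.89, Carol: $401.47


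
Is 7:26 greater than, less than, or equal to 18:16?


7/26 = 0.2692
18/16 = 1.1250
0.2692 < 1.1250, so 7:26 is less
= less than

less than


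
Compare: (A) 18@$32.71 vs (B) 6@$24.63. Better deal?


Deal A: $32.71/18 = $1.8172/unit
Deal B: $24.63/6 = $4.1050/unit
A is cheaper per unit
= Deal A

Deal A


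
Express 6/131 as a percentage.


Percentage = (part / whole) × 100
= (6 / 131) × 100
≈ 4.58%

4.58%


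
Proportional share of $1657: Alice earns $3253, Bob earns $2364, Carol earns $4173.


Total income = 3253 + 2364 + 4173 = $9790
Alice: $1657 × 3253/9790 = $550.58
Bob: $1657 × 2364/9790 = $400.12
Carol: $1657 × 4173/9790 = $706.30
= Alice: $550.58, Bob: $400.12, Carol: $706.30

Alice: $550.58, Bob: $400.12, Carol: $706.30


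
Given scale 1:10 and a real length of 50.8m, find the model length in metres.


Model size = real / scale
= 50.8 / 10
= 5.0800 m

5.0800 m


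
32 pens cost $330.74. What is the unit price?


Unit rate = total / quantity
= 330.74 / 32
= $10.34 per unit

$10.34 per unit


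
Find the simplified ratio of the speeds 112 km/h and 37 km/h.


Ratio = 112:37
GCD = 1
Simplified = 112:37
Time ratio (same distance) = 37:112
Speed ratio = 112:37

112:37


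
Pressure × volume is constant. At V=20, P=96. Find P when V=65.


Inverse proportion: x × y = constant
k = 20 × 96 = 1920
y₂ = k / 65 = 1920 / 65
= 29.54

29.54


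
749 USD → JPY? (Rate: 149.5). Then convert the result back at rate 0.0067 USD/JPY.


Amount × rate = 749 × 149.5 = 111975.50 JPY
Round-trip: 111975.50 × 0.0067 = 750.24 USD
= 111975.50 JPY, then 750.24 USD

111975.50 JPY, then 750.24 USD


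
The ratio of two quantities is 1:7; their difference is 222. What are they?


Let A = 1k, B = 7k.
7k - 1k = 222
6k = 222 → k = 222/6 = 37
A = 1×37 = 37, B = 7×37 = 259
= A = 37, B = 259

A = 37, B = 259


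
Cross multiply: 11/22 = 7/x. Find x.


Cross multiply: 11 × x = 22 × 7
11x = 154
x = 154 / 11
= 14.00

14.00


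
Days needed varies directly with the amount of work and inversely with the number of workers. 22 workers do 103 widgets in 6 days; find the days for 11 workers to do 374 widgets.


Days ∝ work / workers, so d₂ = d₁ × (m₁/m₂) × (w₂/w₁)
Workers factor (inverse): 22/11 = 2.0000
Work factor (direct): 374/103 ≈ 3.6311
d₂ = 6 × 22/11 × 374/103 = (6 × 22 × 374) / (11 × 103) = 49368/1133
≈ 43.57 days

43.57 days


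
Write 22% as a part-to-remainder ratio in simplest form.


22% means 22 parts out of 100; remainder = 78
Part : remainder = 22:78
GCD = 2
= 11:39

11:39


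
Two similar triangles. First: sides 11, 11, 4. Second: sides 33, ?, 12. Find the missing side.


Scale factor = 33/11 = 3
Missing side = 11 × 3
= 33.0

33.0


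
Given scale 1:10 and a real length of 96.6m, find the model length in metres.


Model size = real / scale
= 96.6 / 10
= 9.6600 m

9.6600 m


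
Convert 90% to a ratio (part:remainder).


90% means 90 parts out of 100; remainder = 10
Part : remainder = 90:10
GCD = 10
= 9:1

9:1


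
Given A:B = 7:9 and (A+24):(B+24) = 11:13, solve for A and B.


Let A = 7k, B = 9k.
(7k + 24) / (9k + 24) = 11/13
Cross-multiply: 13(7k + 24) = 11(9k + 24)
91k + 312 = 99k + 264
91k - 99k = 264 - 312
-8k = -48
k = -48/-8 = 6
A = 7×6 = 42, B = 9×6 = 54
= A = 42, B = 54

A = 42, B = 54


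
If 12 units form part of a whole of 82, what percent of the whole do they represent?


Percentage = (part / whole) × 100
= (12 / 82) × 100
≈ 14.63%

14.63%


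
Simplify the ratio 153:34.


GCD(153, 34) = 17
153/17 : 34/17
= 9:2

9:2


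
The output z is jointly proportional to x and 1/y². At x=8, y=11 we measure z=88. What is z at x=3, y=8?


z = k·x/y²
Solve for k using the known point: k = z·y²/x = 88×121/8 = 10648/8 = 1331.0000
Now evaluate at x=3, y=8:
z = k × 3 / 64 = (10648 × 3) / (8 × 64) = 31944/512
≈ 62.3906

62.3906


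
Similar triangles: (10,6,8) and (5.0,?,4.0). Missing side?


Scale factor = 5.0/10 = 0.5
Missing side = 6 × 0.5
= 3.0

3.0


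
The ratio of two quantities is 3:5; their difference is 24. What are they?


Let A = 3k, B = 5k.
5k - 3k = 24
2k = 24 → k = 24/2 = 12
A = 3×12 = 36, B = 5×12 = 60
= A = 36, B = 60

A = 36, B = 60


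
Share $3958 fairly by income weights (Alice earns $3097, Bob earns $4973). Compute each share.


Total income = 3097 + 4973 = $8070
Alice: $3958 × 3097/8070 = $1518.95
Bob: $3958 × 4973/8070 = $2439.05
= Alice: $1518.95, Bob: $2439.05

Alice: $1518.95, Bob: $2439.05


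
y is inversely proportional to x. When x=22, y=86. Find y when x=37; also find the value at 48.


Inverse proportion: x × y = constant
k = 22 × 86 = 1892
At x=37: k/37 = 51.14
At x=48: k/48 = 39.42
= 51.14 and 39.42

51.14 and 39.42


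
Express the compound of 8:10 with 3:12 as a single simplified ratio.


Compound ratio = (8×3) : (10×12)
= 24:120
GCD = 24
= 1:5

1:5


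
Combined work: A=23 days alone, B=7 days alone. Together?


Rate of A = 1/23 per day
Rate of B = 1/7 per day
Combined rate = 1/23 + 1/7 = 30/161 ≈ 0.1863 per day
Days = 1 / combined rate = 161/30
≈ 5.37 days

5.37 days


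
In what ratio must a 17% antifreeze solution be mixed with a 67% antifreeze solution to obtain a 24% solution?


Let x parts of 17% mix with y parts of 67%.
17x + 67y = 24(x + y)
17x + 67y = 24x + 24y
x(17 - 24) = y(24 - 67)
x/y = (67 - 24)/(24 - 17) = 43/7
Simplify: 43:7
= 43:7

43:7


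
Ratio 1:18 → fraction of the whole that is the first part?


Total parts = 1 + 18 = 19
First part: 1/19 = 1/19
= 1/19

1/19


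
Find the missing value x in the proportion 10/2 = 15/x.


Cross multiply: 10 × x = 2 × 15
10x = 30
x = 30 / 10
= 3.00

3.00


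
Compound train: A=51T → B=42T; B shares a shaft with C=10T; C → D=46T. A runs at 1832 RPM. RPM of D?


Stage 1: RPM_B = RPM_A × t_A/t_B = 1832 × 51/42 = 93432/42 ≈ 2224.57
B and C share a shaft → RPM_C = RPM_B
Stage 2: RPM_D = RPM_C × t_C/t_D = RPM_A × (t_A×t_C)/(t_B×t_D)
Overall ratio = (51×10)/(42×46) = 510/1932
RPM_D = 1832 × 510/1932 = 934320/1932
≈ 483.60 RPM

483.60 RPM


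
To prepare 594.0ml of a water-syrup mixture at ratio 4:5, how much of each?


Total parts = 4 + 5 = 9
water: 594.0 × 4/9 = 264.0ml
syrup: 594.0 × 5/9 = 330.0ml
= 264.0ml and 330.0ml

264.0ml and 330.0ml


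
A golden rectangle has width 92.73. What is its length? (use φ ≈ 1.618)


φ = (1 + √5) / 2 ≈ 1.618
Length = width × φ = 92.73 × 1.618 = 150.03714
≈ 150.04

150.04


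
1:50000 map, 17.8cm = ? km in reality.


Real distance = map distance × scale
= 17.8cm × 50000
= 890000 cm = 8900.0 m
= 8.900 km

8.900 km


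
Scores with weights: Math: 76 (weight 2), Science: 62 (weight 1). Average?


Numerator = 76×2 + 62×1
= 152 + 62
= 214
Total weight = 3
Weighted avg = 214/3
= 71.33

71.33


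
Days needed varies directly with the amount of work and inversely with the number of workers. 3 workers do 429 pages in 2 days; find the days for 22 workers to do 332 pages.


Days ∝ work / workers, so d₂ = d₁ × (m₁/m₂) × (w₂/w₁)
Workers factor (inverse): 3/22 ≈ 0.1364
Work factor (direct): 332/429 ≈ 0.7739
d₂ = 2 × 3/22 × 332/429 = (2 × 3 × 332) / (22 × 429) = 1992/9438
≈ 0.21 days

0.21 days


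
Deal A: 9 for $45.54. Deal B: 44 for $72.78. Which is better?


Deal A: $45.54/9 = $5.0600/unit
Deal B: $72.78/44 = $1.6541/unit
B is cheaper per unit
= Deal B

Deal B


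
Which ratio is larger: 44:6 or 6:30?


44/6 = 7.3333
6/30 = 0.2000
7.3333 > 0.2000, so 44:6 is greater
= 44:6

44:6


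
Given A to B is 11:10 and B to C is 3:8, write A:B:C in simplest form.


Match B: multiply A:B by 3 → 33:30
Multiply B:C by 10 → 30:80
Combined: 33:30:80
GCD = 1
= 33:30:80

33:30:80


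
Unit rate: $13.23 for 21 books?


Unit rate = total / quantity
= 13.23 / 21
= $0.63 per unit

$0.63 per unit


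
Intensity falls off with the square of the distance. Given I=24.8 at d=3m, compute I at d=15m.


I₁d₁² = I₂d₂²
I₂ = I₁ × (d₁/d₂)²
= 24.8 × (3/15)²
= 24.8 × 9/225
= 223.2/225
= 0.9920

0.9920


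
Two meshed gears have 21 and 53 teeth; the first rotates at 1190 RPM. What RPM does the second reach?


Gear ratio = 21:53 = 21:53
RPM_B = RPM_A × (teeth_A / teeth_B)
= 1190 × (21/53)
= 471.5 RPM

471.5 RPM


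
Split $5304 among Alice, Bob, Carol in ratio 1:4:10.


Total parts = 1 + 4 + 10 = 15
Alice: 5304 × 1/15 = 353.60
Bob: 5304 × 4/15 = 1414.40
Carol: 5304 × 10/15 = 3536.00
= Alice: $353.60, Bob: $1414.40, Carol: $3536.00

Alice: $353.60, Bob: $1414.40, Carol: $3536.00


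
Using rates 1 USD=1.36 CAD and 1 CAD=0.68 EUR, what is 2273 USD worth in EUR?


Step 1: 2273 USD × 1.36 = 3091.28 CAD
Step 2: 3091.28 CAD × 0.68 = 2102.07 EUR
Implied rate USD→EUR = 1.36 × 0.68 = 0.9248
= 2102.07 EUR

2102.07 EUR


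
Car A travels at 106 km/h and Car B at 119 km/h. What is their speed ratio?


Ratio = 106:119
GCD = 1
Simplified = 106:119
Time ratio (same distance) = 119:106
Speed ratio = 106:119

106:119


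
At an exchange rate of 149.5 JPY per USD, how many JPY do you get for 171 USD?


Amount × rate = 171 × 149.5
= 25564.50 JPY

25564.50 JPY


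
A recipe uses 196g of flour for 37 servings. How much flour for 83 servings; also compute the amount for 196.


Direct proportion: y/x = constant
k = 196/37 ≈ 5.2973
y at x=83: k × 83 = 196 × 83 / 37 = 16268/37 ≈ 439.68
y at x=196: k × 196 = 196 × 196 / 37 = 38416/37 ≈ 1038.27
= 439.68 and 1038.27

439.68 and 1038.27


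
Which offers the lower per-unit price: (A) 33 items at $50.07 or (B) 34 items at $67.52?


Deal A: $50.07/33 = $1.5173/unit
Deal B: $67.52/34 = $1.9859/unit
A is cheaper per unit
= Deal A

Deal A


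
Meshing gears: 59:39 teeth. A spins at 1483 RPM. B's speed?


Gear ratio = 59:39 = 59:39
RPM_B = RPM_A × (teeth_A / teeth_B)
= 1483 × (59/39)
= 2243.5 RPM

2243.5 RPM


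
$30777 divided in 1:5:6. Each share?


Total parts = 1 + 5 + 6 = 12
Part 1: 30777 × 1/12 = 2564.75
Part 2: 30777 × 5/12 = 12823.75
Part 3: 30777 × 6/12 = 15388.50
= Part 1: $2564.75, Part 2: $12823.75, Part 3: $15388.50

Part 1: $2564.75, Part 2: $12823.75, Part 3: $15388.50


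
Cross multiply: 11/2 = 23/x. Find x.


Cross multiply: 11 × x = 2 × 23
11x = 46
x = 46 / 11
= 4.18

4.18


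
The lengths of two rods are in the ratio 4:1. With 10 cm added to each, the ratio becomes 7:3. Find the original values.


Let A = 4k, B = 1k.
(4k + 10) / (1k + 10) = 7/3
Cross-multiply: 3(4k + 10) = 7(1k + 10)
12k + 30 = 7k + 70
12k - 7k = 70 - 30
5k = 40
k = 40/5 = 8
A = 4×8 = 32, B = 1×8 = 8
= A = 32, B = 8

A = 32, B = 8


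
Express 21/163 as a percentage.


Percentage = (part / whole) × 100
= (21 / 163) × 100
≈ 12.88%

12.88%


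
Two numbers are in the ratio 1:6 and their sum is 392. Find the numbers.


Let A = 1k, B = 6k.
1k + 6k = 392
7k = 392 → k = 392/7 = 56
A = 1×56 = 56, B = 6×56 = 336
= A = 56, B = 336

A = 56, B = 336


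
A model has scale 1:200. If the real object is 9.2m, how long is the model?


Model size = real / scale
= 9.2 / 200
= 0.0460 m

0.0460 m


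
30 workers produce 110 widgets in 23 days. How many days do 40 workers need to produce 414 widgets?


Days ∝ work / workers, so d₂ = d₁ × (m₁/m₂) × (w₂/w₁)
Workers factor (inverse): 30/40 = 0.7500
Work factor (direct): 414/110 ≈ 3.7636
d₂ = 23 × 30/40 × 414/110 = (23 × 30 × 414) / (40 × 110) = 285660/4400
≈ 64.92 days

64.92 days


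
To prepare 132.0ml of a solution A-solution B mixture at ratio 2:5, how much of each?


Total parts = 2 + 5 = 7
solution A: 132.0 × 2/7 = 37.7ml
solution B: 132.0 × 5/7 = 94.3ml
= 37.7ml and 94.3ml

37.7ml and 94.3ml


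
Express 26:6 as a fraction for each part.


Total parts = 26 + 6 = 32
First part: 26/32 = 13/16
Second part: 6/32 = 3/16
= 13/16 and 3/16

13/16 and 3/16


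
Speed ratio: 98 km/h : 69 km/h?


Ratio = 98:69
GCD = 1
Simplified = 98:69
Time ratio (same distance) = 69:98
Speed ratio = 98:69

98:69


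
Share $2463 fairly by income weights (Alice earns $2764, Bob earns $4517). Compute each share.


Total income = 2764 + 4517 = $7281
Alice: $2463 × 2764/7281 = $935.00
Bob: $2463 × 4517/7281 = $1528.00
= Alice: $935.00, Bob: $1528.00

Alice: $935.00, Bob: $1528.00


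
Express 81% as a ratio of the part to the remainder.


81% means 81 parts out of 100; remainder = 19
Part : remainder = 81:19
GCD = 1
= 81:19

81:19


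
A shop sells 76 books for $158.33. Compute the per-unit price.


Unit rate = total / quantity
= 158.33 / 76
= $2.08 per unit

$2.08 per unit


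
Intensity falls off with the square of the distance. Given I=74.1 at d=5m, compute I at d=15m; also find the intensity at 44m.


I₁d₁² = I₂d₂²
I at 15m = 74.1 × (5/15)² = 74.1 × 25/225 = 1852.5/225 ≈ 8.2333
I at 44m = 74.1 × (5/44)² = 74.1 × 25/1936 = 1852.5/1936 ≈ 0.9569
= 8.2333 and 0.9569

8.2333 and 0.9569


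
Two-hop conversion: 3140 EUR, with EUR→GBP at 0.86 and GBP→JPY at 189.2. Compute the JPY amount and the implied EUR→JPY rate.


Step 1: 3140 EUR × 0.86 = 2700.40 GBP
Step 2: 2700.40 GBP × 189.2 = 510915.68 JPY
Implied rate EUR→JPY = 0.86 × 189.2 = 162.7120
= 510915.68 JPY; implied rate 162.7120 JPY/EUR

510915.68 JPY; implied rate 162.7120 JPY/EUR


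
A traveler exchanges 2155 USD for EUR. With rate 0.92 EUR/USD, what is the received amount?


Amount × rate = 2155 × 0.92
= 1982.60 EUR

1982.60 EUR


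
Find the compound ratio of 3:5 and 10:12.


Compound ratio = (3×10) : (5×12)
= 30:60
GCD = 30
= 1:2

1:2


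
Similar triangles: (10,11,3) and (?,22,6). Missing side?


Scale factor = 22/11 = 2
Missing side = 10 × 2
= 20.0

20.0


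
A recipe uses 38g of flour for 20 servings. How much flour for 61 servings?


Direct proportion: y/x = constant
k = 38/20 = 1.9000
y₂ = k × 61 = 38 × 61 / 20 = 2318/20
= 115.90

115.90
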